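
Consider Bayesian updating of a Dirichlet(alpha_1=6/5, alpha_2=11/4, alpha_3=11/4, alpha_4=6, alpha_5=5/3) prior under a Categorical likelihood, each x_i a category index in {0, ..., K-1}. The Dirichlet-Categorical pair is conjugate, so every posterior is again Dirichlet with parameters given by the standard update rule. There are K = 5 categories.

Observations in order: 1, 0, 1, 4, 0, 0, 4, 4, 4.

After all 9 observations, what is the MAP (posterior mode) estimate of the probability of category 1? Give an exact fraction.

obs 1: x=1 → posterior Dirichlet(6/5, 15/4, 11/4, 6, 5/3)
obs 2: x=0 → posterior Dirichlet(11/5, 15/4, 11/4, 6, 5/3)
obs 3: x=1 → posterior Dirichlet(11/5, 19/4, 11/4, 6, 5/3)
obs 4: x=4 → posterior Dirichlet(11/5, 19/4, 11/4, 6, 8/3)
obs 5: x=0 → posterior Dirichlet(16/5, 19/4, 11/4, 6, 8/3)
obs 6: x=0 → posterior Dirichlet(21/5, 19/4, 11/4, 6, 8/3)
obs 7: x=4 → posterior Dirichlet(21/5, 19/4, 11/4, 6, 11/3)
obs 8: x=4 → posterior Dirichlet(21/5, 19/4, 11/4, 6, 14/3)
obs 9: x=4 → posterior Dirichlet(21/5, 19/4, 11/4, 6, 17/3)

225/1102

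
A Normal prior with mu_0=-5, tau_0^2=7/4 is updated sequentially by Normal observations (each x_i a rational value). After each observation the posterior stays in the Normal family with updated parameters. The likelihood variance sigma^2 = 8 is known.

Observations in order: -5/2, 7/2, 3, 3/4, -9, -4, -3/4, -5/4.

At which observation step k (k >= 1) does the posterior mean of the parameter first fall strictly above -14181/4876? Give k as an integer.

obs 1: x=-5/2 → posterior Normal(-355/78, 56/39)
obs 2: x=7/2 → posterior Normal(-153/46, 28/23)
obs 3: x=3 → posterior Normal(-132/53, 56/53)
obs 4: x=3/4 → posterior Normal(-169/80, 14/15)
obs 5: x=-9 → posterior Normal(-759/268, 56/67)
obs 6: x=-4 → posterior Normal(-871/296, 28/37)
obs 7: x=-3/4 → posterior Normal(-223/81, 56/81)
obs 8: x=-5/4 → posterior Normal(-927/352, 7/11)

k = 3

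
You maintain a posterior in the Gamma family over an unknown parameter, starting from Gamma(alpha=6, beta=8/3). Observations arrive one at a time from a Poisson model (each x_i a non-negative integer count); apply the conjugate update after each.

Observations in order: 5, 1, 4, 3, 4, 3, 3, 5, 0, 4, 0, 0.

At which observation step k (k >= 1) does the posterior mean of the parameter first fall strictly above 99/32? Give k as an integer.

obs 1: x=5 → posterior Gamma(11, 11/3)
obs 2: x=1 → posterior Gamma(12, 14/3)
obs 3: x=4 → posterior Gamma(16, 17/3)
obs 4: x=3 → posterior Gamma(19, 20/3)
obs 5: x=4 → posterior Gamma(23, 23/3)
obs 6: x=3 → posterior Gamma(26, 26/3)
obs 7: x=3 → posterior Gamma(29, 29/3)
obs 8: x=5 → posterior Gamma(34, 32/3)
obs 9: x=0 → posterior Gamma(34, 35/3)
obs 10: x=4 → posterior Gamma(38, 38/3)
obs 11: x=0 → posterior Gamma(38, 41/3)
obs 12: x=0 → posterior Gamma(38, 44/3)

k = 8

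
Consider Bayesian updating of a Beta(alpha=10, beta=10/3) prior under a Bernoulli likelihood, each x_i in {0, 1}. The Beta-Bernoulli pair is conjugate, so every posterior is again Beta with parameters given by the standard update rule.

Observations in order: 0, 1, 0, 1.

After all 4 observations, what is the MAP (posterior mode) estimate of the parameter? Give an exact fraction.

33/46

obs 1: x=0 → posterior Beta(10, 13/3)
obs 2: x=1 → posterior Beta(11, 13/3)
obs 3: x=0 → posterior Beta(11, 16/3)
obs 4: x=1 → posterior Beta(12, 16/3)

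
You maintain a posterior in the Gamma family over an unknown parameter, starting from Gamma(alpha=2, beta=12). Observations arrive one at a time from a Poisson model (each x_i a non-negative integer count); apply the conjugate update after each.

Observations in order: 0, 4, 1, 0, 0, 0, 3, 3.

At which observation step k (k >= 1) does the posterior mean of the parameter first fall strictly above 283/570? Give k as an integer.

k = 7

obs 1: x=0 → posterior Gamma(2, 13)
obs 2: x=4 → posterior Gamma(6, 14)
obs 3: x=1 → posterior Gamma(7, 15)
obs 4: x=0 → posterior Gamma(7, 16)
obs 5: x=0 → posterior Gamma(7, 17)
obs 6: x=0 → posterior Gamma(7, 18)
obs 7: x=3 → posterior Gamma(10, 19)
obs 8: x=3 → posterior Gamma(13, 20)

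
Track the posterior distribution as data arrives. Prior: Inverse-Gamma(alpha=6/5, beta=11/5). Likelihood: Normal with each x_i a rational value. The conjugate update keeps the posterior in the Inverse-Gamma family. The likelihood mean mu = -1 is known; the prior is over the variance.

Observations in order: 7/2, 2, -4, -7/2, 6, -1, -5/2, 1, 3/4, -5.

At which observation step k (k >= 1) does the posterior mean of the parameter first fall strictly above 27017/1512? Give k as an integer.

k = 5

obs 1: x=7/2 → posterior Inverse-Gamma(17/10, 493/40)
obs 2: x=2 → posterior Inverse-Gamma(11/5, 673/40)
obs 3: x=-4 → posterior Inverse-Gamma(27/10, 853/40)
obs 4: x=-7/2 → posterior Inverse-Gamma(16/5, 489/20)
obs 5: x=6 → posterior Inverse-Gamma(37/10, 979/20)
obs 6: x=-1 → posterior Inverse-Gamma(21/5, 979/20)
obs 7: x=-5/2 → posterior Inverse-Gamma(47/10, 2003/40)
obs 8: x=1 → posterior Inverse-Gamma(26/5, 2083/40)
obs 9: x=3/4 → posterior Inverse-Gamma(57/10, 8577/160)
obs 10: x=-5 → posterior Inverse-Gamma(31/5, 9857/160)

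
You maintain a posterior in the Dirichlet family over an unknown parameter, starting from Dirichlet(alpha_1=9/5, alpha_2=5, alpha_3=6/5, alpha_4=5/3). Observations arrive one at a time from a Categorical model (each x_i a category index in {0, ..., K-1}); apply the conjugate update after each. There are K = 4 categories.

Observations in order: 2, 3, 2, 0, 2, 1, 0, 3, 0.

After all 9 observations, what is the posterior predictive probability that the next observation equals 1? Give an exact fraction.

9/28

obs 1: x=2 → posterior Dirichlet(9/5, 5, 11/5, 5/3)
obs 2: x=3 → posterior Dirichlet(9/5, 5, 11/5, 8/3)
obs 3: x=2 → posterior Dirichlet(9/5, 5, 16/5, 8/3)
obs 4: x=0 → posterior Dirichlet(14/5, 5, 16/5, 8/3)
obs 5: x=2 → posterior Dirichlet(14/5, 5, 21/5, 8/3)
obs 6: x=1 → posterior Dirichlet(14/5, 6, 21/5, 8/3)
obs 7: x=0 → posterior Dirichlet(19/5, 6, 21/5, 8/3)
obs 8: x=3 → posterior Dirichlet(19/5, 6, 21/5, 11/3)
obs 9: x=0 → posterior Dirichlet(24/5, 6, 21/5, 11/3)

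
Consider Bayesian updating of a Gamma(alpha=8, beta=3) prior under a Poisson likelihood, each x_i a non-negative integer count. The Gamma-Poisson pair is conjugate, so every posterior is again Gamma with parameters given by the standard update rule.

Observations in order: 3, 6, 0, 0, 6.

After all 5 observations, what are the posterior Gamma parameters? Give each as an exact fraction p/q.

obs 1: x=3 → posterior Gamma(11, 4)
obs 2: x=6 → posterior Gamma(17, 5)
obs 3: x=0 → posterior Gamma(17, 6)
obs 4: x=0 → posterior Gamma(17, 7)
obs 5: x=6 → posterior Gamma(23, 8)

alpha=23, beta=8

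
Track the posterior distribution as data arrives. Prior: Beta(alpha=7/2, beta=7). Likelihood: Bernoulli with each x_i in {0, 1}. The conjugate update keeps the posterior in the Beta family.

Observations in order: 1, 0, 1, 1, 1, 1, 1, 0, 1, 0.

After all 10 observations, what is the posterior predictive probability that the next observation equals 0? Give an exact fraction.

20/41

obs 1: x=1 → posterior Beta(9/2, 7)
obs 2: x=0 → posterior Beta(9/2, 8)
obs 3: x=1 → posterior Beta(11/2, 8)
obs 4: x=1 → posterior Beta(13/2, 8)
obs 5: x=1 → posterior Beta(15/2, 8)
obs 6: x=1 → posterior Beta(17/2, 8)
obs 7: x=1 → posterior Beta(19/2, 8)
obs 8: x=0 → posterior Beta(19/2, 9)
obs 9: x=1 → posterior Beta(21/2, 9)
obs 10: x=0 → posterior Beta(21/2, 10)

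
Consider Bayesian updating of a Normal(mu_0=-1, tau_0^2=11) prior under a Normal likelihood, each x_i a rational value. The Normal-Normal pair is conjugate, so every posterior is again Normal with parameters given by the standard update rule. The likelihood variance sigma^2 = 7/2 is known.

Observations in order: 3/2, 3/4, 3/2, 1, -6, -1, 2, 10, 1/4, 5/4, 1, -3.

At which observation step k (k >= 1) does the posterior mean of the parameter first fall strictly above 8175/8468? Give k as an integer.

k = 3

obs 1: x=3/2 → posterior Normal(26/29, 77/29)
obs 2: x=3/4 → posterior Normal(5/6, 77/51)
obs 3: x=3/2 → posterior Normal(151/146, 77/73)
obs 4: x=1 → posterior Normal(39/38, 77/95)
obs 5: x=-6 → posterior Normal(-23/78, 77/117)
obs 6: x=-1 → posterior Normal(-113/278, 77/139)
obs 7: x=2 → posterior Normal(-25/322, 11/23)
obs 8: x=10 → posterior Normal(415/366, 77/183)
obs 9: x=1/4 → posterior Normal(213/205, 77/205)
obs 10: x=5/4 → posterior Normal(481/454, 77/227)
obs 11: x=1 → posterior Normal(175/166, 77/249)
obs 12: x=-3 → posterior Normal(393/542, 77/271)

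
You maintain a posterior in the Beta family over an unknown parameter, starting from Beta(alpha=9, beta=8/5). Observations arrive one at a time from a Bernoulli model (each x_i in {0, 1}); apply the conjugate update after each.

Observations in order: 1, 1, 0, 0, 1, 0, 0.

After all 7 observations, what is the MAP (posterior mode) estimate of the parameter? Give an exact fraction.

obs 1: x=1 → posterior Beta(10, 8/5)
obs 2: x=1 → posterior Beta(11, 8/5)
obs 3: x=0 → posterior Beta(11, 13/5)
obs 4: x=0 → posterior Beta(11, 18/5)
obs 5: x=1 → posterior Beta(12, 18/5)
obs 6: x=0 → posterior Beta(12, 23/5)
obs 7: x=0 → posterior Beta(12, 28/5)

55/78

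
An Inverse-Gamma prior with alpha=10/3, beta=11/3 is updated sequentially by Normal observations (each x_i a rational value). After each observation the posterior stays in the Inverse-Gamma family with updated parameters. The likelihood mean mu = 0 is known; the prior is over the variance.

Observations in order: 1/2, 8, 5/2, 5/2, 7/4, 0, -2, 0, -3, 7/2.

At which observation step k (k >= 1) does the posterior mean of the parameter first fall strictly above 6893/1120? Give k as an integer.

obs 1: x=1/2 → posterior Inverse-Gamma(23/6, 91/24)
obs 2: x=8 → posterior Inverse-Gamma(13/3, 859/24)
obs 3: x=5/2 → posterior Inverse-Gamma(29/6, 467/12)
obs 4: x=5/2 → posterior Inverse-Gamma(16/3, 1009/24)
obs 5: x=7/4 → posterior Inverse-Gamma(35/6, 4183/96)
obs 6: x=0 → posterior Inverse-Gamma(19/3, 4183/96)
obs 7: x=-2 → posterior Inverse-Gamma(41/6, 4375/96)
obs 8: x=0 → posterior Inverse-Gamma(22/3, 4375/96)
obs 9: x=-3 → posterior Inverse-Gamma(47/6, 4807/96)
obs 10: x=7/2 → posterior Inverse-Gamma(25/3, 5395/96)

k = 2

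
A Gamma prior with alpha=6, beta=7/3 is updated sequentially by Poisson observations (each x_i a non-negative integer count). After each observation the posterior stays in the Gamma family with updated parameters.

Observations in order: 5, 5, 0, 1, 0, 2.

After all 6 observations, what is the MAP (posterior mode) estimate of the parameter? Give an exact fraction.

54/25

obs 1: x=5 → posterior Gamma(11, 10/3)
obs 2: x=5 → posterior Gamma(16, 13/3)
obs 3: x=0 → posterior Gamma(16, 16/3)
obs 4: x=1 → posterior Gamma(17, 19/3)
obs 5: x=0 → posterior Gamma(17, 22/3)
obs 6: x=2 → posterior Gamma(19, 25/3)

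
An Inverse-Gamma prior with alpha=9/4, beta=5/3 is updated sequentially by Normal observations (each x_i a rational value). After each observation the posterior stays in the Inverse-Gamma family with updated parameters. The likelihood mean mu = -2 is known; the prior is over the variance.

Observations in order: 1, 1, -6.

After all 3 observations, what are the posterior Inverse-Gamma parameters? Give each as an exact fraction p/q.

obs 1: x=1 → posterior Inverse-Gamma(11/4, 37/6)
obs 2: x=1 → posterior Inverse-Gamma(13/4, 32/3)
obs 3: x=-6 → posterior Inverse-Gamma(15/4, 56/3)

alpha=15/4, beta=56/3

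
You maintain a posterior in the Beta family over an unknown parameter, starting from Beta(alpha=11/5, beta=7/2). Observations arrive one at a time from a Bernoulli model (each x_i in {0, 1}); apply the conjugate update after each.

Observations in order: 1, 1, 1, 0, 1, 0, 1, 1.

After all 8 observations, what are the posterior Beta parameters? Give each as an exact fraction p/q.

alpha=41/5, beta=11/2

obs 1: x=1 → posterior Beta(16/5, 7/2)
obs 2: x=1 → posterior Beta(21/5, 7/2)
obs 3: x=1 → posterior Beta(26/5, 7/2)
obs 4: x=0 → posterior Beta(26/5, 9/2)
obs 5: x=1 → posterior Beta(31/5, 9/2)
obs 6: x=0 → posterior Beta(31/5, 11/2)
obs 7: x=1 → posterior Beta(36/5, 11/2)
obs 8: x=1 → posterior Beta(41/5, 11/2)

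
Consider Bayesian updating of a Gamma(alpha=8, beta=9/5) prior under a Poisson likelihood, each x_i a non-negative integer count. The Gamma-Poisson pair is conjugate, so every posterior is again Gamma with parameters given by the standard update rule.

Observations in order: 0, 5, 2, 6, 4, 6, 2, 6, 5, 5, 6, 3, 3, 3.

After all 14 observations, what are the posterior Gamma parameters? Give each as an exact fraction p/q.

obs 1: x=0 → posterior Gamma(8, 14/5)
obs 2: x=5 → posterior Gamma(13, 19/5)
obs 3: x=2 → posterior Gamma(15, 24/5)
obs 4: x=6 → posterior Gamma(21, 29/5)
obs 5: x=4 → posterior Gamma(25, 34/5)
obs 6: x=6 → posterior Gamma(31, 39/5)
obs 7: x=2 → posterior Gamma(33, 44/5)
obs 8: x=6 → posterior Gamma(39, 49/5)
obs 9: x=5 → posterior Gamma(44, 54/5)
obs 10: x=5 → posterior Gamma(49, 59/5)
obs 11: x=6 → posterior Gamma(55, 64/5)
obs 12: x=3 → posterior Gamma(58, 69/5)
obs 13: x=3 → posterior Gamma(61, 74/5)
obs 14: x=3 → posterior Gamma(64, 79/5)

alpha=64, beta=79/5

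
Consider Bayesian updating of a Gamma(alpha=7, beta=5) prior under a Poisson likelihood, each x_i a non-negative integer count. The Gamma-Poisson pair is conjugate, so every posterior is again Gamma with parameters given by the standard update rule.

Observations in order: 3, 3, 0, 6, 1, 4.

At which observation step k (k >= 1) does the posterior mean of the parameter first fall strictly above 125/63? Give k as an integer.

k = 4

obs 1: x=3 → posterior Gamma(10, 6)
obs 2: x=3 → posterior Gamma(13, 7)
obs 3: x=0 → posterior Gamma(13, 8)
obs 4: x=6 → posterior Gamma(19, 9)
obs 5: x=1 → posterior Gamma(20, 10)
obs 6: x=4 → posterior Gamma(24, 11)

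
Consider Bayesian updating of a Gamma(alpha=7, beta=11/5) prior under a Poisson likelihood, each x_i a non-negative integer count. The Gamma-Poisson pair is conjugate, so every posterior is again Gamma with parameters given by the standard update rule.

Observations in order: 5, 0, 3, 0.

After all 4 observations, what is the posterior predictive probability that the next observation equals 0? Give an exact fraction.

23465261991844685929951/221073919720733357899776

obs 1: x=5 → posterior Gamma(12, 16/5)
obs 2: x=0 → posterior Gamma(12, 21/5)
obs 3: x=3 → posterior Gamma(15, 26/5)
obs 4: x=0 → posterior Gamma(15, 31/5)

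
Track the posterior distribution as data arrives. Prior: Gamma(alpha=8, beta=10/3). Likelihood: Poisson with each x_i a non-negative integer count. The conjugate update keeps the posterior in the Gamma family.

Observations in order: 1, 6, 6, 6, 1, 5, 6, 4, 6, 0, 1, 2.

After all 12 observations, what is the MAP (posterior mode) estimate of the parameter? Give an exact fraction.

153/46

obs 1: x=1 → posterior Gamma(9, 13/3)
obs 2: x=6 → posterior Gamma(15, 16/3)
obs 3: x=6 → posterior Gamma(21, 19/3)
obs 4: x=6 → posterior Gamma(27, 22/3)
obs 5: x=1 → posterior Gamma(28, 25/3)
obs 6: x=5 → posterior Gamma(33, 28/3)
obs 7: x=6 → posterior Gamma(39, 31/3)
obs 8: x=4 → posterior Gamma(43, 34/3)
obs 9: x=6 → posterior Gamma(49, 37/3)
obs 10: x=0 → posterior Gamma(49, 40/3)
obs 11: x=1 → posterior Gamma(50, 43/3)
obs 12: x=2 → posterior Gamma(52, 46/3)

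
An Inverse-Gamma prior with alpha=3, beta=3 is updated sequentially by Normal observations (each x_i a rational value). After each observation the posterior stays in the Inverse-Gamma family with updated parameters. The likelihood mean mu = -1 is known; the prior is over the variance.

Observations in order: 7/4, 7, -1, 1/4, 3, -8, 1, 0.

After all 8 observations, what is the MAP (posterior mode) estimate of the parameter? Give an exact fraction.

1193/128

obs 1: x=7/4 → posterior Inverse-Gamma(7/2, 217/32)
obs 2: x=7 → posterior Inverse-Gamma(4, 1241/32)
obs 3: x=-1 → posterior Inverse-Gamma(9/2, 1241/32)
obs 4: x=1/4 → posterior Inverse-Gamma(5, 633/16)
obs 5: x=3 → posterior Inverse-Gamma(11/2, 761/16)
obs 6: x=-8 → posterior Inverse-Gamma(6, 1153/16)
obs 7: x=1 → posterior Inverse-Gamma(13/2, 1185/16)
obs 8: x=0 → posterior Inverse-Gamma(7, 1193/16)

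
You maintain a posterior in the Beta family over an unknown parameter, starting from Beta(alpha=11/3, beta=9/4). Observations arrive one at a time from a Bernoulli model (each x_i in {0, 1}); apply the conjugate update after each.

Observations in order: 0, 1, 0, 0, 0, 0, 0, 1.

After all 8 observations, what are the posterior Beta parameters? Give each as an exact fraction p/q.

alpha=17/3, beta=33/4

obs 1: x=0 → posterior Beta(11/3, 13/4)
obs 2: x=1 → posterior Beta(14/3, 13/4)
obs 3: x=0 → posterior Beta(14/3, 17/4)
obs 4: x=0 → posterior Beta(14/3, 21/4)
obs 5: x=0 → posterior Beta(14/3, 25/4)
obs 6: x=0 → posterior Beta(14/3, 29/4)
obs 7: x=0 → posterior Beta(14/3, 33/4)
obs 8: x=1 → posterior Beta(17/3, 33/4)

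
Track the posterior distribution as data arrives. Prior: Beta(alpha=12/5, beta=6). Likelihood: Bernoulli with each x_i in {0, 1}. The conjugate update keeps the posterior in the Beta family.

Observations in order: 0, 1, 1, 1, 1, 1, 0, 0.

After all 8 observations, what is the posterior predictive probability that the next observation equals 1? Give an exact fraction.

obs 1: x=0 → posterior Beta(12/5, 7)
obs 2: x=1 → posterior Beta(17/5, 7)
obs 3: x=1 → posterior Beta(22/5, 7)
obs 4: x=1 → posterior Beta(27/5, 7)
obs 5: x=1 → posterior Beta(32/5, 7)
obs 6: x=1 → posterior Beta(37/5, 7)
obs 7: x=0 → posterior Beta(37/5, 8)
obs 8: x=0 → posterior Beta(37/5, 9)

37/82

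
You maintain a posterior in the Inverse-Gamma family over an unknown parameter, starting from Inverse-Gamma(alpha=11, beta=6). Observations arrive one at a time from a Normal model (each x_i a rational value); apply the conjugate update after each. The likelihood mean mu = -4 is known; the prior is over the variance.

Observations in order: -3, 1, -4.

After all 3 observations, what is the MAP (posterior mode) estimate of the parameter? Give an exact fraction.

38/27

obs 1: x=-3 → posterior Inverse-Gamma(23/2, 13/2)
obs 2: x=1 → posterior Inverse-Gamma(12, 19)
obs 3: x=-4 → posterior Inverse-Gamma(25/2, 19)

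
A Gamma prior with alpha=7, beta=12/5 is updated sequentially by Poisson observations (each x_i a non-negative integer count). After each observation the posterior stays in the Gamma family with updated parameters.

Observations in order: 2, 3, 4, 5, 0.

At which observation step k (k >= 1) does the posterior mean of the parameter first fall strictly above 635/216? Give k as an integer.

k = 3

obs 1: x=2 → posterior Gamma(9, 17/5)
obs 2: x=3 → posterior Gamma(12, 22/5)
obs 3: x=4 → posterior Gamma(16, 27/5)
obs 4: x=5 → posterior Gamma(21, 32/5)
obs 5: x=0 → posterior Gamma(21, 37/5)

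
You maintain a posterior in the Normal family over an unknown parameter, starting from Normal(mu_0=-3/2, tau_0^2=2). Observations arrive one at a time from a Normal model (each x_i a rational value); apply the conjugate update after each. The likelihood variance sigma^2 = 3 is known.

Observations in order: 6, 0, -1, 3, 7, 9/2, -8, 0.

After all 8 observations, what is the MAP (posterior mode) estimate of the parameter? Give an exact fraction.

obs 1: x=6 → posterior Normal(3/2, 6/5)
obs 2: x=0 → posterior Normal(15/14, 6/7)
obs 3: x=-1 → posterior Normal(11/18, 2/3)
obs 4: x=3 → posterior Normal(23/22, 6/11)
obs 5: x=7 → posterior Normal(51/26, 6/13)
obs 6: x=9/2 → posterior Normal(23/10, 2/5)
obs 7: x=-8 → posterior Normal(37/34, 6/17)
obs 8: x=0 → posterior Normal(37/38, 6/19)

37/38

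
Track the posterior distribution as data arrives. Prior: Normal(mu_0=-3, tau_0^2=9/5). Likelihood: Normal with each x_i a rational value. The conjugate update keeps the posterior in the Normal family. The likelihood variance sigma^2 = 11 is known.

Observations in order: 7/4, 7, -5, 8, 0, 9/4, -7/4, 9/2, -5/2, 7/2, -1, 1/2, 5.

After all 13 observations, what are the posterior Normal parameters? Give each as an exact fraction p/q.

mu_0=141/688, tau_0^2=99/172

obs 1: x=7/4 → posterior Normal(-597/256, 99/64)
obs 2: x=7 → posterior Normal(-345/292, 99/73)
obs 3: x=-5 → posterior Normal(-525/328, 99/82)
obs 4: x=8 → posterior Normal(-237/364, 99/91)
obs 5: x=0 → posterior Normal(-237/400, 99/100)
obs 6: x=9/4 → posterior Normal(-39/109, 99/109)
obs 7: x=-7/4 → posterior Normal(-219/472, 99/118)
obs 8: x=9/2 → posterior Normal(-57/508, 99/127)
obs 9: x=-5/2 → posterior Normal(-147/544, 99/136)
obs 10: x=7/2 → posterior Normal(-21/580, 99/145)
obs 11: x=-1 → posterior Normal(-57/616, 9/14)
obs 12: x=1/2 → posterior Normal(-39/652, 99/163)
obs 13: x=5 → posterior Normal(141/688, 99/172)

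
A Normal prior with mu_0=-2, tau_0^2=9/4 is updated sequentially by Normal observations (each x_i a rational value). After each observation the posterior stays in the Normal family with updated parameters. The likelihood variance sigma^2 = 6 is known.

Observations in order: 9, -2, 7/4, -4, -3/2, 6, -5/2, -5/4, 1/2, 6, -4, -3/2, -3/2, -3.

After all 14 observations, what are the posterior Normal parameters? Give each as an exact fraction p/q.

obs 1: x=9 → posterior Normal(1, 18/11)
obs 2: x=-2 → posterior Normal(5/14, 9/7)
obs 3: x=7/4 → posterior Normal(41/68, 18/17)
obs 4: x=-4 → posterior Normal(-7/80, 9/10)
obs 5: x=-3/2 → posterior Normal(-25/92, 18/23)
obs 6: x=6 → posterior Normal(47/104, 9/13)
obs 7: x=-5/2 → posterior Normal(17/116, 18/29)
obs 8: x=-5/4 → posterior Normal(1/64, 9/16)
obs 9: x=1/2 → posterior Normal(2/35, 18/35)
obs 10: x=6 → posterior Normal(10/19, 9/19)
obs 11: x=-4 → posterior Normal(8/41, 18/41)
obs 12: x=-3/2 → posterior Normal(7/88, 9/22)
obs 13: x=-3/2 → posterior Normal(-1/47, 18/47)
obs 14: x=-3 → posterior Normal(-1/5, 9/25)

mu_0=-1/5, tau_0^2=9/25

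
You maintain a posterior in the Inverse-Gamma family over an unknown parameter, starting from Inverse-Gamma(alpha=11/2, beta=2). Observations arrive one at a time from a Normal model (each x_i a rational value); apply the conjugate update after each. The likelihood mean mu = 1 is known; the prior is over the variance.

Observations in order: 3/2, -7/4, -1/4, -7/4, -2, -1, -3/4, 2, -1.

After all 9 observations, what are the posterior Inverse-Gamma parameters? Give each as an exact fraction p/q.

obs 1: x=3/2 → posterior Inverse-Gamma(6, 17/8)
obs 2: x=-7/4 → posterior Inverse-Gamma(13/2, 189/32)
obs 3: x=-1/4 → posterior Inverse-Gamma(7, 107/16)
obs 4: x=-7/4 → posterior Inverse-Gamma(15/2, 335/32)
obs 5: x=-2 → posterior Inverse-Gamma(8, 479/32)
obs 6: x=-1 → posterior Inverse-Gamma(17/2, 543/32)
obs 7: x=-3/4 → posterior Inverse-Gamma(9, 37/2)
obs 8: x=2 → posterior Inverse-Gamma(19/2, 19)
obs 9: x=-1 → posterior Inverse-Gamma(10, 21)

alpha=10, beta=21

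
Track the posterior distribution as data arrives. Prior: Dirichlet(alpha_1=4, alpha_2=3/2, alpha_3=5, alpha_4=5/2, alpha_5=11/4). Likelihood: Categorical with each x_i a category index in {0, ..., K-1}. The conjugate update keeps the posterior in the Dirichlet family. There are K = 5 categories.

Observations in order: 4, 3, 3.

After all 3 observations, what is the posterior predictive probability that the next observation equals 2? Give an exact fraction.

obs 1: x=4 → posterior Dirichlet(4, 3/2, 5, 5/2, 15/4)
obs 2: x=3 → posterior Dirichlet(4, 3/2, 5, 7/2, 15/4)
obs 3: x=3 → posterior Dirichlet(4, 3/2, 5, 9/2, 15/4)

4/15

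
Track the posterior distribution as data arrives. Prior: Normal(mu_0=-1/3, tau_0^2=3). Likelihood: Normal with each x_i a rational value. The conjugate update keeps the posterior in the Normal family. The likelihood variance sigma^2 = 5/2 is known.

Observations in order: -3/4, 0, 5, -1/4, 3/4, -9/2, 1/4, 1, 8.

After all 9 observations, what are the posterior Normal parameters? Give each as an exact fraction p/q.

mu_0=166/177, tau_0^2=15/59

obs 1: x=-3/4 → posterior Normal(-37/66, 15/11)
obs 2: x=0 → posterior Normal(-37/102, 15/17)
obs 3: x=5 → posterior Normal(143/138, 15/23)
obs 4: x=-1/4 → posterior Normal(67/87, 15/29)
obs 5: x=3/4 → posterior Normal(23/30, 3/7)
obs 6: x=-9/2 → posterior Normal(-1/246, 15/41)
obs 7: x=1/4 → posterior Normal(4/141, 15/47)
obs 8: x=1 → posterior Normal(22/159, 15/53)
obs 9: x=8 → posterior Normal(166/177, 15/59)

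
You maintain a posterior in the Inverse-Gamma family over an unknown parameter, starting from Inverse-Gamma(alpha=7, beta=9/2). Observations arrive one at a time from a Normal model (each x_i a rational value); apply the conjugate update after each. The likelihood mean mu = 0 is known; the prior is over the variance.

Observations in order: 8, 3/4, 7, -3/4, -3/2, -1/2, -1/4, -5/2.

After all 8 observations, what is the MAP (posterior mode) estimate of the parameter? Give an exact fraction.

obs 1: x=8 → posterior Inverse-Gamma(15/2, 73/2)
obs 2: x=3/4 → posterior Inverse-Gamma(8, 1177/32)
obs 3: x=7 → posterior Inverse-Gamma(17/2, 1961/32)
obs 4: x=-3/4 → posterior Inverse-Gamma(9, 985/16)
obs 5: x=-3/2 → posterior Inverse-Gamma(19/2, 1003/16)
obs 6: x=-1/2 → posterior Inverse-Gamma(10, 1005/16)
obs 7: x=-1/4 → posterior Inverse-Gamma(21/2, 2011/32)
obs 8: x=-5/2 → posterior Inverse-Gamma(11, 2111/32)

2111/384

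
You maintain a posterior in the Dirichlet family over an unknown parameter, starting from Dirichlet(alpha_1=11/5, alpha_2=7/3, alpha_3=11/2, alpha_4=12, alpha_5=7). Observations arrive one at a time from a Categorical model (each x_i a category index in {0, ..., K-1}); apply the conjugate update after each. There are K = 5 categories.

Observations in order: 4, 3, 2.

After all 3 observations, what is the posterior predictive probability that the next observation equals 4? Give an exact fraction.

obs 1: x=4 → posterior Dirichlet(11/5, 7/3, 11/2, 12, 8)
obs 2: x=3 → posterior Dirichlet(11/5, 7/3, 11/2, 13, 8)
obs 3: x=2 → posterior Dirichlet(11/5, 7/3, 13/2, 13, 8)

240/961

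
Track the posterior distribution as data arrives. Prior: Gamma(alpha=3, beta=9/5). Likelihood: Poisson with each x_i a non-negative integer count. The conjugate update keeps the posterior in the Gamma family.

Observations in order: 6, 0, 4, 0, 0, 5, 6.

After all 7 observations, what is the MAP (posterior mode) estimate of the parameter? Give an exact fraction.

obs 1: x=6 → posterior Gamma(9, 14/5)
obs 2: x=0 → posterior Gamma(9, 19/5)
obs 3: x=4 → posterior Gamma(13, 24/5)
obs 4: x=0 → posterior Gamma(13, 29/5)
obs 5: x=0 → posterior Gamma(13, 34/5)
obs 6: x=5 → posterior Gamma(18, 39/5)
obs 7: x=6 → posterior Gamma(24, 44/5)

115/44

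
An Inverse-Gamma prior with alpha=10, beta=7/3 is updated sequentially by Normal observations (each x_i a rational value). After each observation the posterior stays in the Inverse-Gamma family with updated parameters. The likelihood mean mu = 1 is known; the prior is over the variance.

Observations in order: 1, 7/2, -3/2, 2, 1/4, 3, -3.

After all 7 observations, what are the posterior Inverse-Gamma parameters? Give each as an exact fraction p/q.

alpha=27/2, beta=1859/96

obs 1: x=1 → posterior Inverse-Gamma(21/2, 7/3)
obs 2: x=7/2 → posterior Inverse-Gamma(11, 131/24)
obs 3: x=-3/2 → posterior Inverse-Gamma(23/2, 103/12)
obs 4: x=2 → posterior Inverse-Gamma(12, 109/12)
obs 5: x=1/4 → posterior Inverse-Gamma(25/2, 899/96)
obs 6: x=3 → posterior Inverse-Gamma(13, 1091/96)
obs 7: x=-3 → posterior Inverse-Gamma(27/2, 1859/96)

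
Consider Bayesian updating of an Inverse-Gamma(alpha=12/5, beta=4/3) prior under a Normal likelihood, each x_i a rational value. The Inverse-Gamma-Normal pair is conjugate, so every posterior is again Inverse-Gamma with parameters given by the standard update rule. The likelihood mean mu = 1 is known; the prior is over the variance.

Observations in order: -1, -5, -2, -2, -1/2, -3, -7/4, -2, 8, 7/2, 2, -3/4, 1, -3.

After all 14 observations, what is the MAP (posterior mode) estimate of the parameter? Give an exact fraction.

20495/2496

obs 1: x=-1 → posterior Inverse-Gamma(29/10, 10/3)
obs 2: x=-5 → posterior Inverse-Gamma(17/5, 64/3)
obs 3: x=-2 → posterior Inverse-Gamma(39/10, 155/6)
obs 4: x=-2 → posterior Inverse-Gamma(22/5, 91/3)
obs 5: x=-1/2 → posterior Inverse-Gamma(49/10, 755/24)
obs 6: x=-3 → posterior Inverse-Gamma(27/5, 947/24)
obs 7: x=-7/4 → posterior Inverse-Gamma(59/10, 4151/96)
obs 8: x=-2 → posterior Inverse-Gamma(32/5, 4583/96)
obs 9: x=8 → posterior Inverse-Gamma(69/10, 6935/96)
obs 10: x=7/2 → posterior Inverse-Gamma(37/5, 7235/96)
obs 11: x=2 → posterior Inverse-Gamma(79/10, 7283/96)
obs 12: x=-3/4 → posterior Inverse-Gamma(42/5, 3715/48)
obs 13: x=1 → posterior Inverse-Gamma(89/10, 3715/48)
obs 14: x=-3 → posterior Inverse-Gamma(47/5, 4099/48)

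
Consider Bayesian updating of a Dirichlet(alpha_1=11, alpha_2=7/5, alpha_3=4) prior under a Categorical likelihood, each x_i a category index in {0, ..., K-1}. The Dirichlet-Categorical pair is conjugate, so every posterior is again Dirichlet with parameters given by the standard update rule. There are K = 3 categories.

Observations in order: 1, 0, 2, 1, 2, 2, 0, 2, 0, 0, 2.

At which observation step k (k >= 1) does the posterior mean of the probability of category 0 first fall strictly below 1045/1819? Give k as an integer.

k = 5

obs 1: x=1 → posterior Dirichlet(11, 12/5, 4)
obs 2: x=0 → posterior Dirichlet(12, 12/5, 4)
obs 3: x=2 → posterior Dirichlet(12, 12/5, 5)
obs 4: x=1 → posterior Dirichlet(12, 17/5, 5)
obs 5: x=2 → posterior Dirichlet(12, 17/5, 6)
obs 6: x=2 → posterior Dirichlet(12, 17/5, 7)
obs 7: x=0 → posterior Dirichlet(13, 17/5, 7)
obs 8: x=2 → posterior Dirichlet(13, 17/5, 8)
obs 9: x=0 → posterior Dirichlet(14, 17/5, 8)
obs 10: x=0 → posterior Dirichlet(15, 17/5, 8)
obs 11: x=2 → posterior Dirichlet(15, 17/5, 9)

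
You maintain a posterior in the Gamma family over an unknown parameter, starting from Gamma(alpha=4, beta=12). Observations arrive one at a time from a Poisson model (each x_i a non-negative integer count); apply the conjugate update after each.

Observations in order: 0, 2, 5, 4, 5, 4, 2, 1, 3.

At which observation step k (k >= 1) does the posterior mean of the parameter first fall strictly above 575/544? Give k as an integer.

k = 5

obs 1: x=0 → posterior Gamma(4, 13)
obs 2: x=2 → posterior Gamma(6, 14)
obs 3: x=5 → posterior Gamma(11, 15)
obs 4: x=4 → posterior Gamma(15, 16)
obs 5: x=5 → posterior Gamma(20, 17)
obs 6: x=4 → posterior Gamma(24, 18)
obs 7: x=2 → posterior Gamma(26, 19)
obs 8: x=1 → posterior Gamma(27, 20)
obs 9: x=3 → posterior Gamma(30, 21)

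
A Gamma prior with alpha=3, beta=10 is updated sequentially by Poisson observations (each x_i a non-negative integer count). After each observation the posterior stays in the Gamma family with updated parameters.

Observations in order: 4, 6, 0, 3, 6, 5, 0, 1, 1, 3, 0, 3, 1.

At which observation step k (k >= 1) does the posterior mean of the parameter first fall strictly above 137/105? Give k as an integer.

k = 5

obs 1: x=4 → posterior Gamma(7, 11)
obs 2: x=6 → posterior Gamma(13, 12)
obs 3: x=0 → posterior Gamma(13, 13)
obs 4: x=3 → posterior Gamma(16, 14)
obs 5: x=6 → posterior Gamma(22, 15)
obs 6: x=5 → posterior Gamma(27, 16)
obs 7: x=0 → posterior Gamma(27, 17)
obs 8: x=1 → posterior Gamma(28, 18)
obs 9: x=1 → posterior Gamma(29, 19)
obs 10: x=3 → posterior Gamma(32, 20)
obs 11: x=0 → posterior Gamma(32, 21)
obs 12: x=3 → posterior Gamma(35, 22)
obs 13: x=1 → posterior Gamma(36, 23)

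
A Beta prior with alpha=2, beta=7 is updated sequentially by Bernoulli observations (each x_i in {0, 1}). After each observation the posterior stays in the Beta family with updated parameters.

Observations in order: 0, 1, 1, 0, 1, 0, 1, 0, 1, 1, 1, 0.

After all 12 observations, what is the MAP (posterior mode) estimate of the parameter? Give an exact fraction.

obs 1: x=0 → posterior Beta(2, 8)
obs 2: x=1 → posterior Beta(3, 8)
obs 3: x=1 → posterior Beta(4, 8)
obs 4: x=0 → posterior Beta(4, 9)
obs 5: x=1 → posterior Beta(5, 9)
obs 6: x=0 → posterior Beta(5, 10)
obs 7: x=1 → posterior Beta(6, 10)
obs 8: x=0 → posterior Beta(6, 11)
obs 9: x=1 → posterior Beta(7, 11)
obs 10: x=1 → posterior Beta(8, 11)
obs 11: x=1 → posterior Beta(9, 11)
obs 12: x=0 → posterior Beta(9, 12)

8/19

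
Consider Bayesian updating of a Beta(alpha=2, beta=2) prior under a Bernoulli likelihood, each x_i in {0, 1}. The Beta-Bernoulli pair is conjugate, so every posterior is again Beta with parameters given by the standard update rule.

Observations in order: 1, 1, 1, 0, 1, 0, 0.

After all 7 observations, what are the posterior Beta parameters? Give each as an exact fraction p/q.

obs 1: x=1 → posterior Beta(3, 2)
obs 2: x=1 → posterior Beta(4, 2)
obs 3: x=1 → posterior Beta(5, 2)
obs 4: x=0 → posterior Beta(5, 3)
obs 5: x=1 → posterior Beta(6, 3)
obs 6: x=0 → posterior Beta(6, 4)
obs 7: x=0 → posterior Beta(6, 5)

alpha=6, beta=5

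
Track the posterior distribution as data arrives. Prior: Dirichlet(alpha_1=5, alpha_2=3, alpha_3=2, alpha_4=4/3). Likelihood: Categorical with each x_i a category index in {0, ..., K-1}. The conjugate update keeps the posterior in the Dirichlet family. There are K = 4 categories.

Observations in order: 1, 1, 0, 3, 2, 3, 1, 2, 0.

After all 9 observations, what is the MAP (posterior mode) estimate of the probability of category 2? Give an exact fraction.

obs 1: x=1 → posterior Dirichlet(5, 4, 2, 4/3)
obs 2: x=1 → posterior Dirichlet(5, 5, 2, 4/3)
obs 3: x=0 → posterior Dirichlet(6, 5, 2, 4/3)
obs 4: x=3 → posterior Dirichlet(6, 5, 2, 7/3)
obs 5: x=2 → posterior Dirichlet(6, 5, 3, 7/3)
obs 6: x=3 → posterior Dirichlet(6, 5, 3, 10/3)
obs 7: x=1 → posterior Dirichlet(6, 6, 3, 10/3)
obs 8: x=2 → posterior Dirichlet(6, 6, 4, 10/3)
obs 9: x=0 → posterior Dirichlet(7, 6, 4, 10/3)

9/49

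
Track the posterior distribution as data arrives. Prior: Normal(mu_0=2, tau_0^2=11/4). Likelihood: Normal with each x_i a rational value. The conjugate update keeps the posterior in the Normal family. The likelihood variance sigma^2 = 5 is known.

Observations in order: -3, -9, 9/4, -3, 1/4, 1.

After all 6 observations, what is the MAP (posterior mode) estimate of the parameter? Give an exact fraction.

-173/172

obs 1: x=-3 → posterior Normal(7/31, 55/31)
obs 2: x=-9 → posterior Normal(-46/21, 55/42)
obs 3: x=9/4 → posterior Normal(-269/212, 55/53)
obs 4: x=-3 → posterior Normal(-401/256, 55/64)
obs 5: x=1/4 → posterior Normal(-13/10, 11/15)
obs 6: x=1 → posterior Normal(-173/172, 55/86)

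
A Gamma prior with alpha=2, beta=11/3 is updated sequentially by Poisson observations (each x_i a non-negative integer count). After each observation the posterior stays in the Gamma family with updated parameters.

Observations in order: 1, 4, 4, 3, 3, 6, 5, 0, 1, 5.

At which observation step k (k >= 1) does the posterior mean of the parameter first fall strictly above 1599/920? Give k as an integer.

k = 4

obs 1: x=1 → posterior Gamma(3, 14/3)
obs 2: x=4 → posterior Gamma(7, 17/3)
obs 3: x=4 → posterior Gamma(11, 20/3)
obs 4: x=3 → posterior Gamma(14, 23/3)
obs 5: x=3 → posterior Gamma(17, 26/3)
obs 6: x=6 → posterior Gamma(23, 29/3)
obs 7: x=5 → posterior Gamma(28, 32/3)
obs 8: x=0 → posterior Gamma(28, 35/3)
obs 9: x=1 → posterior Gamma(29, 38/3)
obs 10: x=5 → posterior Gamma(34, 41/3)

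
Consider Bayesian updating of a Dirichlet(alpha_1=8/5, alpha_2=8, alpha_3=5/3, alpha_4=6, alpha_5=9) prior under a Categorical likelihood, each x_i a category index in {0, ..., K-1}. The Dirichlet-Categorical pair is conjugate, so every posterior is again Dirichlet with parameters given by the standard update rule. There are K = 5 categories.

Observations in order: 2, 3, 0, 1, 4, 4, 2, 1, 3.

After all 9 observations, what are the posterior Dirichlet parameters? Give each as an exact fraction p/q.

obs 1: x=2 → posterior Dirichlet(8/5, 8, 8/3, 6, 9)
obs 2: x=3 → posterior Dirichlet(8/5, 8, 8/3, 7, 9)
obs 3: x=0 → posterior Dirichlet(13/5, 8, 8/3, 7, 9)
obs 4: x=1 → posterior Dirichlet(13/5, 9, 8/3, 7, 9)
obs 5: x=4 → posterior Dirichlet(13/5, 9, 8/3, 7, 10)
obs 6: x=4 → posterior Dirichlet(13/5, 9, 8/3, 7, 11)
obs 7: x=2 → posterior Dirichlet(13/5, 9, 11/3, 7, 11)
obs 8: x=1 → posterior Dirichlet(13/5, 10, 11/3, 7, 11)
obs 9: x=3 → posterior Dirichlet(13/5, 10, 11/3, 8, 11)

alpha_1=13/5, alpha_2=10, alpha_3=11/3, alpha_4=8, alpha_5=11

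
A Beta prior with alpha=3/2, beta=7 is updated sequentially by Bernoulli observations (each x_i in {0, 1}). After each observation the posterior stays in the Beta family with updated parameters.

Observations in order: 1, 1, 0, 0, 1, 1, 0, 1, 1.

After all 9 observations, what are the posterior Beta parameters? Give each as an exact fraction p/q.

obs 1: x=1 → posterior Beta(5/2, 7)
obs 2: x=1 → posterior Beta(7/2, 7)
obs 3: x=0 → posterior Beta(7/2, 8)
obs 4: x=0 → posterior Beta(7/2, 9)
obs 5: x=1 → posterior Beta(9/2, 9)
obs 6: x=1 → posterior Beta(11/2, 9)
obs 7: x=0 → posterior Beta(11/2, 10)
obs 8: x=1 → posterior Beta(13/2, 10)
obs 9: x=1 → posterior Beta(15/2, 10)

alpha=15/2, beta=10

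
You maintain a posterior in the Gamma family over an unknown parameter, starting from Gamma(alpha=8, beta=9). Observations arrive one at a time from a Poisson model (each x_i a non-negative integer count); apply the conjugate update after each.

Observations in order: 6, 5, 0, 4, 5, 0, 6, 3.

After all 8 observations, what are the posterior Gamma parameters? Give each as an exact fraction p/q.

obs 1: x=6 → posterior Gamma(14, 10)
obs 2: x=5 → posterior Gamma(19, 11)
obs 3: x=0 → posterior Gamma(19, 12)
obs 4: x=4 → posterior Gamma(23, 13)
obs 5: x=5 → posterior Gamma(28, 14)
obs 6: x=0 → posterior Gamma(28, 15)
obs 7: x=6 → posterior Gamma(34, 16)
obs 8: x=3 → posterior Gamma(37, 17)

alpha=37, beta=17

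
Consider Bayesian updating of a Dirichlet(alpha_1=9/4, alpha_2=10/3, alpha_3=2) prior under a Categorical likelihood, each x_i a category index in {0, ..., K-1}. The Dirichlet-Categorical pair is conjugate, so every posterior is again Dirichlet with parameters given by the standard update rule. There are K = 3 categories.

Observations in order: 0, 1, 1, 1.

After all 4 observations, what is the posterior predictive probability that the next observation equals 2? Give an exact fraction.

obs 1: x=0 → posterior Dirichlet(13/4, 10/3, 2)
obs 2: x=1 → posterior Dirichlet(13/4, 13/3, 2)
obs 3: x=1 → posterior Dirichlet(13/4, 16/3, 2)
obs 4: x=1 → posterior Dirichlet(13/4, 19/3, 2)

24/139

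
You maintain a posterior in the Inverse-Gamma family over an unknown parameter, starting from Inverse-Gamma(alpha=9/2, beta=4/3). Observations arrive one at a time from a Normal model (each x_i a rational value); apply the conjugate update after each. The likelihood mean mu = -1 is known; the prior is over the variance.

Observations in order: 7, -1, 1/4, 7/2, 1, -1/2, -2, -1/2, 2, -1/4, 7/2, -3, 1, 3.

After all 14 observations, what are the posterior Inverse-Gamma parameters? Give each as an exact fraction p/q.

obs 1: x=7 → posterior Inverse-Gamma(5, 100/3)
obs 2: x=-1 → posterior Inverse-Gamma(11/2, 100/3)
obs 3: x=1/4 → posterior Inverse-Gamma(6, 3275/96)
obs 4: x=7/2 → posterior Inverse-Gamma(13/2, 4247/96)
obs 5: x=1 → posterior Inverse-Gamma(7, 4439/96)
obs 6: x=-1/2 → posterior Inverse-Gamma(15/2, 4451/96)
obs 7: x=-2 → posterior Inverse-Gamma(8, 4499/96)
obs 8: x=-1/2 → posterior Inverse-Gamma(17/2, 4511/96)
obs 9: x=2 → posterior Inverse-Gamma(9, 4943/96)
obs 10: x=-1/4 → posterior Inverse-Gamma(19/2, 2485/48)
obs 11: x=7/2 → posterior Inverse-Gamma(10, 2971/48)
obs 12: x=-3 → posterior Inverse-Gamma(21/2, 3067/48)
obs 13: x=1 → posterior Inverse-Gamma(11, 3163/48)
obs 14: x=3 → posterior Inverse-Gamma(23/2, 3547/48)

alpha=23/2, beta=3547/48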